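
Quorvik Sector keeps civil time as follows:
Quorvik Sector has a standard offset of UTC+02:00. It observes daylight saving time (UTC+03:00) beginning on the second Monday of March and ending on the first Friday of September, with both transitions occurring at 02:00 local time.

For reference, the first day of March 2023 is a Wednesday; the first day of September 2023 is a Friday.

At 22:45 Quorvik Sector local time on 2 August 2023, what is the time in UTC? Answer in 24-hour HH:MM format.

19:45

1 March 2023 is a Wednesday, so the first Monday is March 6 and the second is March 13.
1 September 2023 is a Friday, so the first Friday is September 1.
Daylight saving runs 13 March – 1 September; 2 August 2023 is inside that window, so Quorvik Sector is at UTC+03:00.
22:45 local − 3h = 19:45 UTC.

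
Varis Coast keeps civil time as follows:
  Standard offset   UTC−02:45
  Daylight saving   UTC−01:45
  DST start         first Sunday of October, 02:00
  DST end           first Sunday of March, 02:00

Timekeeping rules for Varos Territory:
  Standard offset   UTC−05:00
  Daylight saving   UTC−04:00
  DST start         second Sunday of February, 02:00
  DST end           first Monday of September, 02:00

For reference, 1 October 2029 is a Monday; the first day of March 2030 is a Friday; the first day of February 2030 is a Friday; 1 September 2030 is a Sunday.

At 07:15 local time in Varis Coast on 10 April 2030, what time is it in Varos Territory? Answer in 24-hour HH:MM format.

06:00

1 October 2029 is a Monday, so the first Sunday is October 7.
1 March 2030 is a Friday, so the first Sunday is March 3.
Daylight saving runs 7 October 2029 – 3 March 2030; 10 April 2030 is outside that window, so Varis Coast is on standard time at UTC−02:45.
07:15 Varis Coast + 2h45m = 10:00 UTC.
1 February 2030 is a Friday, so the first Sunday is February 3 and the second is February 10.
1 September 2030 is a Sunday, so the first Monday is September 2.
At the standard offset (UTC−05:00), 10:00 UTC − 5h = 05:00 Varos Territory standard time.
Daylight saving runs 10 February – 2 September; the standard-time date in Varos Territory, 10 April 2030, is inside that window, so Varos Territory is at UTC−04:00.
10:00 UTC − 4h = 06:00 Varos Territory.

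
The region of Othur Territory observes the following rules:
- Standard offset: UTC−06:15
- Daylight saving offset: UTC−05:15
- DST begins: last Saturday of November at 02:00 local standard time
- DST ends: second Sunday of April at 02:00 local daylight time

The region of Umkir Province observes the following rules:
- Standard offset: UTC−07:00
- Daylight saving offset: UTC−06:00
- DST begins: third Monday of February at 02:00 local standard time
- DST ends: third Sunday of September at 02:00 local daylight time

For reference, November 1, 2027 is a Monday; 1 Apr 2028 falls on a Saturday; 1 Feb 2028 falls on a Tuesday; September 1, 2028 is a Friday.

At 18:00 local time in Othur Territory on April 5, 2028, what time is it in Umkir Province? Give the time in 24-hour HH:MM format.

1 November 2027 is a Monday, so Saturdays fall on 6, 13, 20, 27; the last is November 27.
1 April 2028 is a Saturday, so the first Sunday is April 2 and the second is April 9.
April 5, 2028 falls between 27 November 2027 and 9 April 2028, so daylight saving is in effect and Othur Territory is at UTC−05:15.
18:00 Othur Territory + 5h15m = 23:15 UTC.
1 February 2028 is a Tuesday, so the first Monday is February 7 and the third is February 21.
1 September 2028 is a Friday, so the first Sunday is September 3 and the third is September 17.
At the standard offset (UTC−07:00), 23:15 UTC − 7h = 16:15 Umkir Province standard time.
The standard-time date in Umkir Province, April 5, 2028, falls between 21 February and 17 September, so daylight saving is in effect and Umkir Province is at UTC−06:00.
23:15 UTC − 6h = 17:15 Umkir Province.

17:15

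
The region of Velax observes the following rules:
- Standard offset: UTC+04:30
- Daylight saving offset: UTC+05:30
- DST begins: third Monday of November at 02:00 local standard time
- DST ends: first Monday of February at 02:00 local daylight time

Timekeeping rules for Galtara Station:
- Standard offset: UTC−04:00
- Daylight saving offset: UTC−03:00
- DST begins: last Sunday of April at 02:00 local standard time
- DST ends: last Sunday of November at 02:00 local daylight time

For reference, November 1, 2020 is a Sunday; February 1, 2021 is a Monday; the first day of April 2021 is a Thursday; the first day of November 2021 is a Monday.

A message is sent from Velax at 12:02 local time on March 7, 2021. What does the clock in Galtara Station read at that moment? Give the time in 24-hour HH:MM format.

1 November 2020 is a Sunday, so the first Monday is November 2 and the third is November 16.
1 February 2021 is a Monday, so the first Monday is February 1.
Daylight saving runs 16 November 2020 – 1 February 2021; March 7, 2021 is outside that window, so Velax is on standard time at UTC+04:30.
12:02 Velax − 4h30m = 07:32 UTC.
1 April 2021 is a Thursday, so Sundays fall on 4, 11, 18, 25; the last is April 25.
1 November 2021 is a Monday, so Sundays fall on 7, 14, 21, 28; the last is November 28.
At the standard offset (UTC−04:00), 07:32 UTC − 4h = 03:32 Galtara Station standard time.
Daylight saving runs 25 April – 28 November; the standard-time date in Galtara Station, March 7, 2021, is outside that window, so Galtara Station is on standard time at UTC−04:00.
07:32 UTC − 4h = 03:32 Galtara Station.

03:32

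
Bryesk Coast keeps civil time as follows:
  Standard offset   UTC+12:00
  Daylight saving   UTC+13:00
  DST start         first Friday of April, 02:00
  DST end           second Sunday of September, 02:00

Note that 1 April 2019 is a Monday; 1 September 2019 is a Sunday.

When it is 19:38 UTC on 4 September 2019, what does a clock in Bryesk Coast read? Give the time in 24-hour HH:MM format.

08:38

1 April 2019 is a Monday, so the first Friday is April 5.
1 September 2019 is a Sunday, so the first Sunday is September 1 and the second is September 8.
At the standard offset (UTC+12:00), 19:38 UTC + 12h = 07:38 Bryesk Coast standard time (rolling into the next day, 5 September 2019).
The standard-time date in Bryesk Coast, 5 September 2019, lies within the daylight-saving period (5 April – 8 September), so Bryesk Coast is on daylight time, UTC+13:00.
19:38 UTC + 13h = 08:38 local (rolling into the next day, 5 September 2019).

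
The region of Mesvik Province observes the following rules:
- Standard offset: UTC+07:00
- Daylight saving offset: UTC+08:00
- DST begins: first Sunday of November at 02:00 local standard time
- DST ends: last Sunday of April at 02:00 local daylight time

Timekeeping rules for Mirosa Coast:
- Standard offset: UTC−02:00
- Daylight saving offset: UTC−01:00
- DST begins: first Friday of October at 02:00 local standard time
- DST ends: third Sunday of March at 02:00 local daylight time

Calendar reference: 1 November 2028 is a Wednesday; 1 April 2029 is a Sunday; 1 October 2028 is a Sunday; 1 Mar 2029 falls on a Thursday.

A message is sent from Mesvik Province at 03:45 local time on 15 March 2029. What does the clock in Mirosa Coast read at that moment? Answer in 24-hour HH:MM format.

1 November 2028 is a Wednesday, so the first Sunday is November 5.
1 April 2029 is a Sunday, so Sundays fall on 1, 8, 15, 22, 29; the last is April 29.
15 March 2029 falls between 5 November 2028 and 29 April 2029, so daylight saving is in effect and Mesvik Province is at UTC+08:00.
03:45 Mesvik Province − 8h = 19:45 UTC (rolling into the previous day, 14 March 2029).
1 October 2028 is a Sunday, so the first Friday is October 6.
1 March 2029 is a Thursday, so the first Sunday is March 4 and the third is March 18.
At the standard offset (UTC−02:00), 19:45 UTC − 2h = 17:45 Mirosa Coast standard time.
Daylight saving runs 6 October 2028 – 18 March 2029; the standard-time date in Mirosa Coast, 14 March 2029, is inside that window, so Mirosa Coast is at UTC−01:00.
19:45 UTC − 1h = 18:45 Mirosa Coast.

18:45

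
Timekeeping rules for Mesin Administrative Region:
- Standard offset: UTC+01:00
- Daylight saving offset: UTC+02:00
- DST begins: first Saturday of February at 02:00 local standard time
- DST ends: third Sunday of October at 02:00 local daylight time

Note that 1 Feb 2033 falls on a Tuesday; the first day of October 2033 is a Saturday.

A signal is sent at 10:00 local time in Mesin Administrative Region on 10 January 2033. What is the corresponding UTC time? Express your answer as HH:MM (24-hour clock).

1 February 2033 is a Tuesday, so the first Saturday is February 5.
1 October 2033 is a Saturday, so the first Sunday is October 2 and the third is October 16.
10 January 2033 is outside the daylight-saving period (5 February – 16 October), so Mesin Administrative Region is on standard time, UTC+01:00.
10:00 local − 1h = 09:00 UTC.

09:00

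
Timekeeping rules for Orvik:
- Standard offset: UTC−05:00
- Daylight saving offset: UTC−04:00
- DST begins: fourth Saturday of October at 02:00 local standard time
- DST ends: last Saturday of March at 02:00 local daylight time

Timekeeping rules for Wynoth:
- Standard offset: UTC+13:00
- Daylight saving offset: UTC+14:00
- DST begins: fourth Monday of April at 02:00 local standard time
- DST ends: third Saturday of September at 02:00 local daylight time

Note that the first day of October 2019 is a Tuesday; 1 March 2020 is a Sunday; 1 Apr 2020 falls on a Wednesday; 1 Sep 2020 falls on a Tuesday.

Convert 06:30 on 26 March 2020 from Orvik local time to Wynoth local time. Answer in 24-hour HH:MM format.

1 October 2019 is a Tuesday, so the first Saturday is October 5 and the fourth is October 26.
1 March 2020 is a Sunday, so Saturdays fall on 7, 14, 21, 28; the last is March 28.
Daylight saving runs 26 October 2019 – 28 March 2020; 26 March 2020 is inside that window, so Orvik is at UTC−04:00.
06:30 Orvik + 4h = 10:30 UTC.
1 April 2020 is a Wednesday, so the first Monday is April 6 and the fourth is April 27.
1 September 2020 is a Tuesday, so the first Saturday is September 5 and the third is September 19.
At the standard offset (UTC+13:00), 10:30 UTC + 13h = 23:30 Wynoth standard time.
The standard-time date in Wynoth, 26 March 2020, does not fall between 27 April and 19 September, so daylight saving is not in effect and Wynoth is at UTC+13:00.
10:30 UTC + 13h = 23:30 Wynoth.

23:30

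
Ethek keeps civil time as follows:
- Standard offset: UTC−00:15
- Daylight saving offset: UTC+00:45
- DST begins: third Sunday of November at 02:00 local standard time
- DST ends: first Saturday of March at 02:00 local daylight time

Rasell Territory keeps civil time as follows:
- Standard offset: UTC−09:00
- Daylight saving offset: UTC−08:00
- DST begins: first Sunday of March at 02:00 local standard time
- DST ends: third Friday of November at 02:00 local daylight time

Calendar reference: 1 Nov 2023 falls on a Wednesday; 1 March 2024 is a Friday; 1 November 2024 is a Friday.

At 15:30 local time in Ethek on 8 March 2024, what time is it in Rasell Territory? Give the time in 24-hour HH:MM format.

07:45

1 November 2023 is a Wednesday, so the first Sunday is November 5 and the third is November 19.
1 March 2024 is a Friday, so the first Saturday is March 2.
Daylight saving runs 19 November 2023 – 2 March 2024; 8 March 2024 is outside that window, so Ethek is on standard time at UTC−00:15.
15:30 Ethek + 0h15m = 15:45 UTC.
1 March 2024 is a Friday, so the first Sunday is March 3.
1 November 2024 is a Friday, so the first Friday is November 1 and the third is November 15.
At the standard offset (UTC−09:00), 15:45 UTC − 9h = 06:45 Rasell Territory standard time.
Daylight saving runs 3 March – 15 November; the standard-time date in Rasell Territory, 8 March 2024, is inside that window, so Rasell Territory is at UTC−08:00.
15:45 UTC − 8h = 07:45 Rasell Territory.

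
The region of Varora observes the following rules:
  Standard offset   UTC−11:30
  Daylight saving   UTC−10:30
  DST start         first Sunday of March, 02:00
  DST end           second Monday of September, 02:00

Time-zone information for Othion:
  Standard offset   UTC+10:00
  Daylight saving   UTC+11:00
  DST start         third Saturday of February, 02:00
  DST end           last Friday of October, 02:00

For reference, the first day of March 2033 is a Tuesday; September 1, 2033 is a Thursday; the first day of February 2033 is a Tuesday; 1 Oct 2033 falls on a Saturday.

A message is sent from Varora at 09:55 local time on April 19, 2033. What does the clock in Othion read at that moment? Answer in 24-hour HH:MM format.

07:25

1 March 2033 is a Tuesday, so the first Sunday is March 6.
1 September 2033 is a Thursday, so the first Monday is September 5 and the second is September 12.
Daylight saving runs 6 March – 12 September; April 19, 2033 is inside that window, so Varora is at UTC−10:30.
09:55 Varora + 10h30m = 20:25 UTC.
1 February 2033 is a Tuesday, so the first Saturday is February 5 and the third is February 19.
1 October 2033 is a Saturday, so Fridays fall on 7, 14, 21, 28; the last is October 28.
At the standard offset (UTC+10:00), 20:25 UTC + 10h = 06:25 Othion standard time (rolling into the next day, 20 April 2033).
The standard-time date in Othion, April 20, 2033, falls between 19 February and 28 October, so daylight saving is in effect and Othion is at UTC+11:00.
20:25 UTC + 11h = 07:25 Othion (rolling into the next day, 20 April 2033).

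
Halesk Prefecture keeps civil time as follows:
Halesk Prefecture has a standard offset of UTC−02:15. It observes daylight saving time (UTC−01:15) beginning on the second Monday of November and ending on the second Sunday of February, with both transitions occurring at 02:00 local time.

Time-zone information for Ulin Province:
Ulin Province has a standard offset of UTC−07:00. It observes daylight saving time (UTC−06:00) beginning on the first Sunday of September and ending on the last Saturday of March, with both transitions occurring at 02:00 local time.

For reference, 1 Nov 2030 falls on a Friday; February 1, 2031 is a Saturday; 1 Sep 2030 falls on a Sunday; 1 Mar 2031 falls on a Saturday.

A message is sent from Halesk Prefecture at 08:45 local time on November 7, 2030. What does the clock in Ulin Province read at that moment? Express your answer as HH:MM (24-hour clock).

05:00

1 November 2030 is a Friday, so the first Monday is November 4 and the second is November 11.
1 February 2031 is a Saturday, so the first Sunday is February 2 and the second is February 9.
November 7, 2030 is outside the daylight-saving period (11 November 2030 – 9 February 2031), so Halesk Prefecture is on standard time, UTC−02:15.
08:45 Halesk Prefecture + 2h15m = 11:00 UTC.
1 September 2030 is a Sunday, so the first Sunday is September 1.
1 March 2031 is a Saturday, so Saturdays fall on 1, 8, 15, 22, 29; the last is March 29.
At the standard offset (UTC−07:00), 11:00 UTC − 7h = 04:00 Ulin Province standard time.
The standard-time date in Ulin Province, November 7, 2030, lies within the daylight-saving period (1 September 2030 – 29 March 2031), so Ulin Province is on daylight time, UTC−06:00.
11:00 UTC − 6h = 05:00 Ulin Province.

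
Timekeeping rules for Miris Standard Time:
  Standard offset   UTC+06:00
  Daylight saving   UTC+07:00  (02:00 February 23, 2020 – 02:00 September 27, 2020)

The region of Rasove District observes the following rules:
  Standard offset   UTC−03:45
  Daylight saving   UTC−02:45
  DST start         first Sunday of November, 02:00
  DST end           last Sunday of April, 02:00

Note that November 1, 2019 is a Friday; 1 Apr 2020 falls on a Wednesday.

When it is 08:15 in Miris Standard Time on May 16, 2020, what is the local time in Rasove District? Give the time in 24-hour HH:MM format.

21:30

May 16, 2020 falls between 23 February and 27 September, so daylight saving is in effect and Miris Standard Time is at UTC+07:00.
08:15 Miris Standard Time − 7h = 01:15 UTC.
1 November 2019 is a Friday, so the first Sunday is November 3.
1 April 2020 is a Wednesday, so Sundays fall on 5, 12, 19, 26; the last is April 26.
At the standard offset (UTC−03:45), 01:15 UTC − 3h45m = 21:30 Rasove District standard time (rolling into the previous day, 15 May 2020).
The standard-time date in Rasove District, May 15, 2020, is outside the daylight-saving period (3 November 2019 – 26 April 2020), so Rasove District is on standard time, UTC−03:45.
01:15 UTC − 3h45m = 21:30 Rasove District (rolling into the previous day, 15 May 2020).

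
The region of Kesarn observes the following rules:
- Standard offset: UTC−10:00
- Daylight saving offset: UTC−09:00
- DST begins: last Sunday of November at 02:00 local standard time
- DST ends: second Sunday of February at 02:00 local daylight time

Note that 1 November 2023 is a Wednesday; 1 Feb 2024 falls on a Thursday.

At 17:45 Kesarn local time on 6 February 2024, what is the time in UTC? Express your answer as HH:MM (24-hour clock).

02:45

1 November 2023 is a Wednesday, so Sundays fall on 5, 12, 19, 26; the last is November 26.
1 February 2024 is a Thursday, so the first Sunday is February 4 and the second is February 11.
6 February 2024 falls between 26 November 2023 and 11 February 2024, so daylight saving is in effect and Kesarn is at UTC−09:00.
17:45 local + 9h = 02:45 UTC (rolling into the next day, 7 February 2024).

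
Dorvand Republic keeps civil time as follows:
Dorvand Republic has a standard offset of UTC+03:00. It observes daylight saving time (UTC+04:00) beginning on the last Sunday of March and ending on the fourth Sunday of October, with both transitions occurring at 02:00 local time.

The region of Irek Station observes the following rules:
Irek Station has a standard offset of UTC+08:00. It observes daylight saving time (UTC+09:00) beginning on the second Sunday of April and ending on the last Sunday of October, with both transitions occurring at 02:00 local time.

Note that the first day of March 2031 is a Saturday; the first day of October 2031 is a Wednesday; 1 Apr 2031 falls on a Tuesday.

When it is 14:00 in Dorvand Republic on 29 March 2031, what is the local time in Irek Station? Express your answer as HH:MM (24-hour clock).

1 March 2031 is a Saturday, so Sundays fall on 2, 9, 16, 23, 30; the last is March 30.
1 October 2031 is a Wednesday, so the first Sunday is October 5 and the fourth is October 26.
Daylight saving runs 30 March – 26 October; 29 March 2031 is outside that window, so Dorvand Republic is on standard time at UTC+03:00.
14:00 Dorvand Republic − 3h = 11:00 UTC.
1 April 2031 is a Tuesday, so the first Sunday is April 6 and the second is April 13.
1 October 2031 is a Wednesday, so Sundays fall on 5, 12, 19, 26; the last is October 26.
At the standard offset (UTC+08:00), 11:00 UTC + 8h = 19:00 Irek Station standard time.
The standard-time date in Irek Station, 29 March 2031, does not fall between 13 April and 26 October, so daylight saving is not in effect and Irek Station is at UTC+08:00.
11:00 UTC + 8h = 19:00 Irek Station.

19:00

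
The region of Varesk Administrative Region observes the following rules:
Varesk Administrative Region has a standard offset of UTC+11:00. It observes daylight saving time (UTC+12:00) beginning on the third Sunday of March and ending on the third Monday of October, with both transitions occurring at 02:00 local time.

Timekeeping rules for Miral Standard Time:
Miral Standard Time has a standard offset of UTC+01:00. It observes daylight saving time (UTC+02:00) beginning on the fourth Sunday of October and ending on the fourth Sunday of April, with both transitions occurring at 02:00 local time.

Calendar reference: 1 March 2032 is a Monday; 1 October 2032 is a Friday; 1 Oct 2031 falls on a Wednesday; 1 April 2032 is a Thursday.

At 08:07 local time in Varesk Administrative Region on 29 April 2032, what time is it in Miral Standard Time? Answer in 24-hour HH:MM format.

1 March 2032 is a Monday, so the first Sunday is March 7 and the third is March 21.
1 October 2032 is a Friday, so the first Monday is October 4 and the third is October 18.
29 April 2032 falls between 21 March and 18 October, so daylight saving is in effect and Varesk Administrative Region is at UTC+12:00.
08:07 Varesk Administrative Region − 12h = 20:07 UTC (rolling into the previous day, 28 April 2032).
1 October 2031 is a Wednesday, so the first Sunday is October 5 and the fourth is October 26.
1 April 2032 is a Thursday, so the first Sunday is April 4 and the fourth is April 25.
At the standard offset (UTC+01:00), 20:07 UTC + 1h = 21:07 Miral Standard Time standard time.
The standard-time date in Miral Standard Time, 28 April 2032, does not fall between 26 October 2031 and 25 April 2032, so daylight saving is not in effect and Miral Standard Time is at UTC+01:00.
20:07 UTC + 1h = 21:07 Miral Standard Time.

21:07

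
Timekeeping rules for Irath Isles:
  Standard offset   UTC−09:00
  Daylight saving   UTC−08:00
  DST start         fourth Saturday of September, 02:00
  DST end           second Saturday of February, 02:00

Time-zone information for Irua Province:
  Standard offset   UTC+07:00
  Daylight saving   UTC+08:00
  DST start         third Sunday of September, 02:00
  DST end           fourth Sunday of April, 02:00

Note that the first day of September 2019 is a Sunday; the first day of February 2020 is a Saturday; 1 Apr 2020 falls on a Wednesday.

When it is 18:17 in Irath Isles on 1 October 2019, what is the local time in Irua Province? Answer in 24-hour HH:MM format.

10:17

1 September 2019 is a Sunday, so the first Saturday is September 7 and the fourth is September 28.
1 February 2020 is a Saturday, so the first Saturday is February 1 and the second is February 8.
1 October 2019 lies within the daylight-saving period (28 September 2019 – 8 February 2020), so Irath Isles is on daylight time, UTC−08:00.
18:17 Irath Isles + 8h = 02:17 UTC (rolling into the next day, 2 October 2019).
1 September 2019 is a Sunday, so the first Sunday is September 1 and the third is September 15.
1 April 2020 is a Wednesday, so the first Sunday is April 5 and the fourth is April 26.
At the standard offset (UTC+07:00), 02:17 UTC + 7h = 09:17 Irua Province standard time.
Daylight saving runs 15 September 2019 – 26 April 2020; the standard-time date in Irua Province, 2 October 2019, is inside that window, so Irua Province is at UTC+08:00.
02:17 UTC + 8h = 10:17 Irua Province.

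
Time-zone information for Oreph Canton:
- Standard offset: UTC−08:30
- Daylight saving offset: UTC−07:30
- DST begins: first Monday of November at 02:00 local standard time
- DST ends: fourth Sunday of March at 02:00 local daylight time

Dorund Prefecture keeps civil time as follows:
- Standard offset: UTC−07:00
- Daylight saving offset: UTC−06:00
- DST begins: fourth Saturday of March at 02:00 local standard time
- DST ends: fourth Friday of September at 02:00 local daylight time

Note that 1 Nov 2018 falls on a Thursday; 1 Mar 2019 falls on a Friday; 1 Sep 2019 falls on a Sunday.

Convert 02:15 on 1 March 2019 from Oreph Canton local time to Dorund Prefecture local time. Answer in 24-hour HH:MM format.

1 November 2018 is a Thursday, so the first Monday is November 5.
1 March 2019 is a Friday, so the first Sunday is March 3 and the fourth is March 24.
1 March 2019 lies within the daylight-saving period (5 November 2018 – 24 March 2019), so Oreph Canton is on daylight time, UTC−07:30.
02:15 Oreph Canton + 7h30m = 09:45 UTC.
1 March 2019 is a Friday, so the first Saturday is March 2 and the fourth is March 23.
1 September 2019 is a Sunday, so the first Friday is September 6 and the fourth is September 27.
At the standard offset (UTC−07:00), 09:45 UTC − 7h = 02:45 Dorund Prefecture standard time.
The standard-time date in Dorund Prefecture, 1 March 2019, does not fall between 23 March and 27 September, so daylight saving is not in effect and Dorund Prefecture is at UTC−07:00.
09:45 UTC − 7h = 02:45 Dorund Prefecture.

02:45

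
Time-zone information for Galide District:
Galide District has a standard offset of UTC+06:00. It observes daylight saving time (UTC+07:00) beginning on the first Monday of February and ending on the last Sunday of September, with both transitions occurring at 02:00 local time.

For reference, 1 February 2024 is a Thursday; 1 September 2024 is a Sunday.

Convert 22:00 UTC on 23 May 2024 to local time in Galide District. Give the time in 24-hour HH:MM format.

1 February 2024 is a Thursday, so the first Monday is February 5.
1 September 2024 is a Sunday, so Sundays fall on 1, 8, 15, 22, 29; the last is September 29.
At the standard offset (UTC+06:00), 22:00 UTC + 6h = 04:00 Galide District standard time (rolling into the next day, 24 May 2024).
The standard-time date in Galide District, 24 May 2024, falls between 5 February and 29 September, so daylight saving is in effect and Galide District is at UTC+07:00.
22:00 UTC + 7h = 05:00 local (rolling into the next day, 24 May 2024).

05:00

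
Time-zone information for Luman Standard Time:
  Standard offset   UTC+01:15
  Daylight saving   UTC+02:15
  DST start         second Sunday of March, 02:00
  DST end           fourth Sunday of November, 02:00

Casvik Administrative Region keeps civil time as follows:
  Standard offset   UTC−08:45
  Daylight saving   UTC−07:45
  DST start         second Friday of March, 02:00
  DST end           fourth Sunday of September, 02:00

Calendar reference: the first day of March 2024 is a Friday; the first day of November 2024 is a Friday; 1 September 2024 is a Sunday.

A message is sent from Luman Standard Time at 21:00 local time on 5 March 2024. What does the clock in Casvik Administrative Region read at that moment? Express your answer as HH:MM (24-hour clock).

11:00

1 March 2024 is a Friday, so the first Sunday is March 3 and the second is March 10.
1 November 2024 is a Friday, so the first Sunday is November 3 and the fourth is November 24.
Daylight saving runs 10 March – 24 November; 5 March 2024 is outside that window, so Luman Standard Time is on standard time at UTC+01:15.
21:00 Luman Standard Time − 1h15m = 19:45 UTC.
1 March 2024 is a Friday, so the first Friday is March 1 and the second is March 8.
1 September 2024 is a Sunday, so the first Sunday is September 1 and the fourth is September 22.
At the standard offset (UTC−08:45), 19:45 UTC − 8h45m = 11:00 Casvik Administrative Region standard time.
The standard-time date in Casvik Administrative Region, 5 March 2024, is outside the daylight-saving period (8 March – 22 September), so Casvik Administrative Region is on standard time, UTC−08:45.
19:45 UTC − 8h45m = 11:00 Casvik Administrative Region.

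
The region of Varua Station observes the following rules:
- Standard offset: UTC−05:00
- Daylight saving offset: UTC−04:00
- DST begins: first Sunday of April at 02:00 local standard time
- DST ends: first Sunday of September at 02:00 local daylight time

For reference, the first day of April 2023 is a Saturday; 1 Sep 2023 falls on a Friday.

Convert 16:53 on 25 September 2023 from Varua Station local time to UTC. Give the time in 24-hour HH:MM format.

21:53

1 April 2023 is a Saturday, so the first Sunday is April 2.
1 September 2023 is a Friday, so the first Sunday is September 3.
25 September 2023 does not fall between 2 April and 3 September, so daylight saving is not in effect and Varua Station is at UTC−05:00.
16:53 local + 5h = 21:53 UTC.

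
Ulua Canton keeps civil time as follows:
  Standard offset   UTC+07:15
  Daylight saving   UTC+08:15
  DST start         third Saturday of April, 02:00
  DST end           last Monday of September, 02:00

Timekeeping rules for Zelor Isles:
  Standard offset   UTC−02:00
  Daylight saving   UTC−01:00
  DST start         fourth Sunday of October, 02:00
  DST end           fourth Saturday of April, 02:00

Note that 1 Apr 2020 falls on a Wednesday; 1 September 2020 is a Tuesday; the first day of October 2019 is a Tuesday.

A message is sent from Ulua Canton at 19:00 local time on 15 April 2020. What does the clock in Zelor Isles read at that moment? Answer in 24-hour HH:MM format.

1 April 2020 is a Wednesday, so the first Saturday is April 4 and the third is April 18.
1 September 2020 is a Tuesday, so Mondays fall on 7, 14, 21, 28; the last is September 28.
15 April 2020 is outside the daylight-saving period (18 April – 28 September), so Ulua Canton is on standard time, UTC+07:15.
19:00 Ulua Canton − 7h15m = 11:45 UTC.
1 October 2019 is a Tuesday, so the first Sunday is October 6 and the fourth is October 27.
1 April 2020 is a Wednesday, so the first Saturday is April 4 and the fourth is April 25.
At the standard offset (UTC−02:00), 11:45 UTC − 2h = 09:45 Zelor Isles standard time.
The standard-time date in Zelor Isles, 15 April 2020, lies within the daylight-saving period (27 October 2019 – 25 April 2020), so Zelor Isles is on daylight time, UTC−01:00.
11:45 UTC − 1h = 10:45 Zelor Isles.

10:45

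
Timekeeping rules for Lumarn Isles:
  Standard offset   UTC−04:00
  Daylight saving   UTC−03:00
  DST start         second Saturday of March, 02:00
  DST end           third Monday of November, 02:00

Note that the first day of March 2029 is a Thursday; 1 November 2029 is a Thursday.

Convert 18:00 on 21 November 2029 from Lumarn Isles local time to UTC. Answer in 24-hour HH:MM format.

1 March 2029 is a Thursday, so the first Saturday is March 3 and the second is March 10.
1 November 2029 is a Thursday, so the first Monday is November 5 and the third is November 19.
21 November 2029 does not fall between 10 March and 19 November, so daylight saving is not in effect and Lumarn Isles is at UTC−04:00.
18:00 local + 4h = 22:00 UTC.

22:00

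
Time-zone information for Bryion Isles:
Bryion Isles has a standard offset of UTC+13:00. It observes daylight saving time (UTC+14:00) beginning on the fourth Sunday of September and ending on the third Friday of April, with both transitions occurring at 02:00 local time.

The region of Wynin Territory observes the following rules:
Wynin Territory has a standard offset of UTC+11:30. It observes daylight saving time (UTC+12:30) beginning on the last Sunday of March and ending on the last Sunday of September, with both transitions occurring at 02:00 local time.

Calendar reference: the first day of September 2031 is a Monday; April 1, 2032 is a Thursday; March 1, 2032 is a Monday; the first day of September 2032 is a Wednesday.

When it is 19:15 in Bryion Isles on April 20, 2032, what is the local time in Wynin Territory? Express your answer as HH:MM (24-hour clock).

1 September 2031 is a Monday, so the first Sunday is September 7 and the fourth is September 28.
1 April 2032 is a Thursday, so the first Friday is April 2 and the third is April 16.
April 20, 2032 does not fall between 28 September 2031 and 16 April 2032, so daylight saving is not in effect and Bryion Isles is at UTC+13:00.
19:15 Bryion Isles − 13h = 06:15 UTC.
1 March 2032 is a Monday, so Sundays fall on 7, 14, 21, 28; the last is March 28.
1 September 2032 is a Wednesday, so Sundays fall on 5, 12, 19, 26; the last is September 26.
At the standard offset (UTC+11:30), 06:15 UTC + 11h30m = 17:45 Wynin Territory standard time.
The standard-time date in Wynin Territory, April 20, 2032, lies within the daylight-saving period (28 March – 26 September), so Wynin Territory is on daylight time, UTC+12:30.
06:15 UTC + 12h30m = 18:45 Wynin Territory.

18:45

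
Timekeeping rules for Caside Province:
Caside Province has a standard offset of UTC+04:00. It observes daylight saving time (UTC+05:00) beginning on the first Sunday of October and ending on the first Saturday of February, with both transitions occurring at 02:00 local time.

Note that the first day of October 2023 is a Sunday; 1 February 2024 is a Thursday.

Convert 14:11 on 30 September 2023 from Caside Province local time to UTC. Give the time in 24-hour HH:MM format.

10:11

1 October 2023 is a Sunday, so the first Sunday is October 1.
1 February 2024 is a Thursday, so the first Saturday is February 3.
30 September 2023 does not fall between 1 October 2023 and 3 February 2024, so daylight saving is not in effect and Caside Province is at UTC+04:00.
14:11 local − 4h = 10:11 UTC.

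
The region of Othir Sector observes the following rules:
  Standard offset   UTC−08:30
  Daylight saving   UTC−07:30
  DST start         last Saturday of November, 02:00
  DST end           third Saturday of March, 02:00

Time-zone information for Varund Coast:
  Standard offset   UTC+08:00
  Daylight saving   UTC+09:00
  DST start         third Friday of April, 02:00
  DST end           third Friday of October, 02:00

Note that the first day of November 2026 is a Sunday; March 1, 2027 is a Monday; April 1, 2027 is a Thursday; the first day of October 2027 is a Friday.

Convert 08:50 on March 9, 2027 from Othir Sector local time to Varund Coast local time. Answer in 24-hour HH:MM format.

00:20

1 November 2026 is a Sunday, so Saturdays fall on 7, 14, 21, 28; the last is November 28.
1 March 2027 is a Monday, so the first Saturday is March 6 and the third is March 20.
March 9, 2027 lies within the daylight-saving period (28 November 2026 – 20 March 2027), so Othir Sector is on daylight time, UTC−07:30.
08:50 Othir Sector + 7h30m = 16:20 UTC.
1 April 2027 is a Thursday, so the first Friday is April 2 and the third is April 16.
1 October 2027 is a Friday, so the first Friday is October 1 and the third is October 15.
At the standard offset (UTC+08:00), 16:20 UTC + 8h = 00:20 Varund Coast standard time (rolling into the next day, 10 March 2027).
The standard-time date in Varund Coast, March 10, 2027, does not fall between 16 April and 15 October, so daylight saving is not in effect and Varund Coast is at UTC+08:00.
16:20 UTC + 8h = 00:20 Varund Coast (rolling into the next day, 10 March 2027).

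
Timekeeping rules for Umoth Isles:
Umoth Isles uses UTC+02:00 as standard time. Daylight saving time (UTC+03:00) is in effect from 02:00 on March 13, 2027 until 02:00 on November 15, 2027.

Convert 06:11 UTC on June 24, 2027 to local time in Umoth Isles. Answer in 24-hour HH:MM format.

09:11

At the standard offset (UTC+02:00), 06:11 UTC + 2h = 08:11 Umoth Isles standard time.
Daylight saving runs 13 March – 15 November; the standard-time date in Umoth Isles, June 24, 2027, is inside that window, so Umoth Isles is at UTC+03:00.
06:11 UTC + 3h = 09:11 local.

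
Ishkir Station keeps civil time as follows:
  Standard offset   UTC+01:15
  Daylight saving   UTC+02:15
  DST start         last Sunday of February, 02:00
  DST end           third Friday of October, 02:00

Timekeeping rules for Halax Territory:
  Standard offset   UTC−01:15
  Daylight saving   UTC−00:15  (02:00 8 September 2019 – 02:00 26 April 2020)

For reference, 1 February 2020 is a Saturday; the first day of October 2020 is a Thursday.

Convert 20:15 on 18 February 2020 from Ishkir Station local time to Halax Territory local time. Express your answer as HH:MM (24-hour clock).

18:45

1 February 2020 is a Saturday, so Sundays fall on 2, 9, 16, 23; the last is February 23.
1 October 2020 is a Thursday, so the first Friday is October 2 and the third is October 16.
18 February 2020 does not fall between 23 February and 16 October, so daylight saving is not in effect and Ishkir Station is at UTC+01:15.
20:15 Ishkir Station − 1h15m = 19:00 UTC.
At the standard offset (UTC−01:15), 19:00 UTC − 1h15m = 17:45 Halax Territory standard time.
The standard-time date in Halax Territory, 18 February 2020, falls between 8 September 2019 and 26 April 2020, so daylight saving is in effect and Halax Territory is at UTC−00:15.
19:00 UTC − 0h15m = 18:45 Halax Territory.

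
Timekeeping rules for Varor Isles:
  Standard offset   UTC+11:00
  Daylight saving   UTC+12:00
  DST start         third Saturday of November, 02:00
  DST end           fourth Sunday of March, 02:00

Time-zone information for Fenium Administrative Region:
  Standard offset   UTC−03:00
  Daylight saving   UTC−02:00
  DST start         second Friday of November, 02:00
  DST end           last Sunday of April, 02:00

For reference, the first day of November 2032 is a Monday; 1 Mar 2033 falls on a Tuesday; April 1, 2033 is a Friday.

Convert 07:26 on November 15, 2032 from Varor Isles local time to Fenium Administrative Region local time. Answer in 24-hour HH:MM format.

18:26

1 November 2032 is a Monday, so the first Saturday is November 6 and the third is November 20.
1 March 2033 is a Tuesday, so the first Sunday is March 6 and the fourth is March 27.
November 15, 2032 is outside the daylight-saving period (20 November 2032 – 27 March 2033), so Varor Isles is on standard time, UTC+11:00.
07:26 Varor Isles − 11h = 20:26 UTC (rolling into the previous day, 14 November 2032).
1 November 2032 is a Monday, so the first Friday is November 5 and the second is November 12.
1 April 2033 is a Friday, so Sundays fall on 3, 10, 17, 24; the last is April 24.
At the standard offset (UTC−03:00), 20:26 UTC − 3h = 17:26 Fenium Administrative Region standard time.
The standard-time date in Fenium Administrative Region, November 14, 2032, lies within the daylight-saving period (12 November 2032 – 24 April 2033), so Fenium Administrative Region is on daylight time, UTC−02:00.
20:26 UTC − 2h = 18:26 Fenium Administrative Region.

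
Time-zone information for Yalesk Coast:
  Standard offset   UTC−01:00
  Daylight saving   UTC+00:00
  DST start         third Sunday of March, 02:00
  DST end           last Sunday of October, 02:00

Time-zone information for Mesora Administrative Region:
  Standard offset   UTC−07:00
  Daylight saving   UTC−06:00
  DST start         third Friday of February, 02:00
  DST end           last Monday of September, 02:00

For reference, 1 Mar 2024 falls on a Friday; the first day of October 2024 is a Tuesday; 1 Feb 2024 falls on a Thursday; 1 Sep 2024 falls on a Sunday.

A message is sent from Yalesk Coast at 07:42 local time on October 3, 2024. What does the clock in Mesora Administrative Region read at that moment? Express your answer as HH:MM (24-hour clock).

1 March 2024 is a Friday, so the first Sunday is March 3 and the third is March 17.
1 October 2024 is a Tuesday, so Sundays fall on 6, 13, 20, 27; the last is October 27.
October 3, 2024 falls between 17 March and 27 October, so daylight saving is in effect and Yalesk Coast is at UTC+00:00.
07:42 Yalesk Coast − 0h = 07:42 UTC.
1 February 2024 is a Thursday, so the first Friday is February 2 and the third is February 16.
1 September 2024 is a Sunday, so Mondays fall on 2, 9, 16, 23, 30; the last is September 30.
At the standard offset (UTC−07:00), 07:42 UTC − 7h = 00:42 Mesora Administrative Region standard time.
The standard-time date in Mesora Administrative Region, October 3, 2024, does not fall between 16 February and 30 September, so daylight saving is not in effect and Mesora Administrative Region is at UTC−07:00.
07:42 UTC − 7h = 00:42 Mesora Administrative Region.

00:42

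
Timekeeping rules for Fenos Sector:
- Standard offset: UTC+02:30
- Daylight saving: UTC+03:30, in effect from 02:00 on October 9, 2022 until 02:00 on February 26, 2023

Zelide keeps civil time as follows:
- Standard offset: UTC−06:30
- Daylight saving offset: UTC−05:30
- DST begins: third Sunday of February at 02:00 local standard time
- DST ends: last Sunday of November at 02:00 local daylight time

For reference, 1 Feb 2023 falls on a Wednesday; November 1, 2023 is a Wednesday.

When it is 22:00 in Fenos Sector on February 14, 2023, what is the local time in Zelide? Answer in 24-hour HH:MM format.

Daylight saving runs 9 October 2022 – 26 February 2023; February 14, 2023 is inside that window, so Fenos Sector is at UTC+03:30.
22:00 Fenos Sector − 3h30m = 18:30 UTC.
1 February 2023 is a Wednesday, so the first Sunday is February 5 and the third is February 19.
1 November 2023 is a Wednesday, so Sundays fall on 5, 12, 19, 26; the last is November 26.
At the standard offset (UTC−06:30), 18:30 UTC − 6h30m = 12:00 Zelide standard time.
Daylight saving runs 19 February – 26 November; the standard-time date in Zelide, February 14, 2023, is outside that window, so Zelide is on standard time at UTC−06:30.
18:30 UTC − 6h30m = 12:00 Zelide.

12:00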